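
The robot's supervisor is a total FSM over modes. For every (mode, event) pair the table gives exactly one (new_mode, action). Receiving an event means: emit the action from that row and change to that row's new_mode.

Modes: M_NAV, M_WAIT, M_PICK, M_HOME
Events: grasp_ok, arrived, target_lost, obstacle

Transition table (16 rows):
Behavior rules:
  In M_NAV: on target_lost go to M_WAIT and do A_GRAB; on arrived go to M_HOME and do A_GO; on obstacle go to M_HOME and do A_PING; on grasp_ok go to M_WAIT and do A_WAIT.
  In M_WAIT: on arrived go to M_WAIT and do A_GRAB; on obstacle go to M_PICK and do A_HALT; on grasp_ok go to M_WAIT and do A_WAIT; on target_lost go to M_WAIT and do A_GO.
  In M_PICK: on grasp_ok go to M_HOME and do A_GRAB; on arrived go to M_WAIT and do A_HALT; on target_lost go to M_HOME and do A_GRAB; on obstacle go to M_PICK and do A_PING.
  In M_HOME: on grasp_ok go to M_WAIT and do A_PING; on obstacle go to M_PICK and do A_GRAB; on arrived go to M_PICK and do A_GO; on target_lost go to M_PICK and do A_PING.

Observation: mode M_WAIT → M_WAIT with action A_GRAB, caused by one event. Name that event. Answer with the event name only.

try grasp_ok: (M_WAIT, grasp_ok) → (M_WAIT, A_WAIT)
try arrived: (M_WAIT, arrived) → (M_WAIT, A_GRAB)  ← matches
try target_lost: (M_WAIT, target_lost) → (M_WAIT, A_GO)
try obstacle: (M_WAIT, obstacle) → (M_PICK, A_HALT)

arrived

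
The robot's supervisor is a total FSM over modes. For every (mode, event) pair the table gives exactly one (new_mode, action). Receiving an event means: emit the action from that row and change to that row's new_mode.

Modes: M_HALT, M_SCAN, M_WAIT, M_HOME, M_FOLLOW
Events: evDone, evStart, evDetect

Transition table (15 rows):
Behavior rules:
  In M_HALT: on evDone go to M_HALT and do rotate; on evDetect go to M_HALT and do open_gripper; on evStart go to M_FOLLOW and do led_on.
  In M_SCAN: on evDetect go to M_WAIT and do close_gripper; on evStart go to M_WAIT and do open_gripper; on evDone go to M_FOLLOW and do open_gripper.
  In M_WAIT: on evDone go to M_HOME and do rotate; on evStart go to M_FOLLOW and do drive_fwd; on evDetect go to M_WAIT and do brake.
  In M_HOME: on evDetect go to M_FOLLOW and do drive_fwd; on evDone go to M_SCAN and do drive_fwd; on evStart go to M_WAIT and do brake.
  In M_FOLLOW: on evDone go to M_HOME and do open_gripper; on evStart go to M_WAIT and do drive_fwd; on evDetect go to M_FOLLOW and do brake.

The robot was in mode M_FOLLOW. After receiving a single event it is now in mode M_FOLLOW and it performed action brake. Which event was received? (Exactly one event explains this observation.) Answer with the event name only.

try evDone: (M_FOLLOW, evDone) → (M_HOME, open_gripper)
try evStart: (M_FOLLOW, evStart) → (M_WAIT, drive_fwd)
try evDetect: (M_FOLLOW, evDetect) → (M_FOLLOW, brake)  ← matches

evDetect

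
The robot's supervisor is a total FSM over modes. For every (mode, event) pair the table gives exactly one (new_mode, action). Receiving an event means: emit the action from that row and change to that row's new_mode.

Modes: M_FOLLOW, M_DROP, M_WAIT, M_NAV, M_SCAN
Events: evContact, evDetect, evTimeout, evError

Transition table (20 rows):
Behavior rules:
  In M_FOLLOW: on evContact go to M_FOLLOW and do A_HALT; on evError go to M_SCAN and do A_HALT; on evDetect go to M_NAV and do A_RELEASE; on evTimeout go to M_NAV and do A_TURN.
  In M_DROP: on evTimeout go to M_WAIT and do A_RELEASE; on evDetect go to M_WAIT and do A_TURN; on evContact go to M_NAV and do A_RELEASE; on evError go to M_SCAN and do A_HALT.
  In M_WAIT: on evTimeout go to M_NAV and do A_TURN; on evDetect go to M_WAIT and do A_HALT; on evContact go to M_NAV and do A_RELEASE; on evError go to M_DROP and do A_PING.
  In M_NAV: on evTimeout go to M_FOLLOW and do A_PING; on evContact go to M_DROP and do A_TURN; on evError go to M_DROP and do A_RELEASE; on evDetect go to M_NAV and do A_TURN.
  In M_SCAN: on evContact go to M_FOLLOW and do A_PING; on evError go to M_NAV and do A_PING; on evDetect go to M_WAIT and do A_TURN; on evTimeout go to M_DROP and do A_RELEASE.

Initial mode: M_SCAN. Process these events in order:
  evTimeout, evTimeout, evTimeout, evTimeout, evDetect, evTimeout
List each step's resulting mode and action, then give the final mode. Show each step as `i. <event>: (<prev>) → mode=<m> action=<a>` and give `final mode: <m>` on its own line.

1. evTimeout: (M_SCAN) → mode=M_DROP action=A_RELEASE
2. evTimeout: (M_DROP) → mode=M_WAIT action=A_RELEASE
3. evTimeout: (M_WAIT) → mode=M_NAV action=A_TURN
4. evTimeout: (M_NAV) → mode=M_FOLLOW action=A_PING
5. evDetect: (M_FOLLOW) → mode=M_NAV action=A_RELEASE
6. evTimeout: (M_NAV) → mode=M_FOLLOW action=A_PING

final mode: M_FOLLOW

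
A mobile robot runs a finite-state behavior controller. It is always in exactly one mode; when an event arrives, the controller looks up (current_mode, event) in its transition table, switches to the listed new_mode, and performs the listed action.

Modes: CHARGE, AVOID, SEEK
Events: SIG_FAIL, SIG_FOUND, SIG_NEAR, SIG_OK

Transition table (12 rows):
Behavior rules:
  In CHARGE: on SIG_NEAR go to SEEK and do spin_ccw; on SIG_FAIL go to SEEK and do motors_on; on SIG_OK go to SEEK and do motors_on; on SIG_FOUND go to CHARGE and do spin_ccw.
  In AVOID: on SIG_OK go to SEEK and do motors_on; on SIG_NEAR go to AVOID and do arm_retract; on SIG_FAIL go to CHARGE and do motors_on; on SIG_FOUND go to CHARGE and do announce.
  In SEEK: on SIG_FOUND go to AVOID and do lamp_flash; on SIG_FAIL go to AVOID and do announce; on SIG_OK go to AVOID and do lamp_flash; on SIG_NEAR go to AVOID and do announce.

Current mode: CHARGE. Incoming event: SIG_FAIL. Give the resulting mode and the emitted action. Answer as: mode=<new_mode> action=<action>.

mode=SEEK action=motors_on

current mode = CHARGE; filter table to that mode:
  (CHARGE, SIG_NEAR) → (SEEK, spin_ccw)
  (CHARGE, SIG_FAIL) → (SEEK, motors_on)  ← event matches
  (CHARGE, SIG_OK) → (SEEK, motors_on)
  (CHARGE, SIG_FOUND) → (CHARGE, spin_ccw)
event = SIG_FAIL selects (SEEK, motors_on)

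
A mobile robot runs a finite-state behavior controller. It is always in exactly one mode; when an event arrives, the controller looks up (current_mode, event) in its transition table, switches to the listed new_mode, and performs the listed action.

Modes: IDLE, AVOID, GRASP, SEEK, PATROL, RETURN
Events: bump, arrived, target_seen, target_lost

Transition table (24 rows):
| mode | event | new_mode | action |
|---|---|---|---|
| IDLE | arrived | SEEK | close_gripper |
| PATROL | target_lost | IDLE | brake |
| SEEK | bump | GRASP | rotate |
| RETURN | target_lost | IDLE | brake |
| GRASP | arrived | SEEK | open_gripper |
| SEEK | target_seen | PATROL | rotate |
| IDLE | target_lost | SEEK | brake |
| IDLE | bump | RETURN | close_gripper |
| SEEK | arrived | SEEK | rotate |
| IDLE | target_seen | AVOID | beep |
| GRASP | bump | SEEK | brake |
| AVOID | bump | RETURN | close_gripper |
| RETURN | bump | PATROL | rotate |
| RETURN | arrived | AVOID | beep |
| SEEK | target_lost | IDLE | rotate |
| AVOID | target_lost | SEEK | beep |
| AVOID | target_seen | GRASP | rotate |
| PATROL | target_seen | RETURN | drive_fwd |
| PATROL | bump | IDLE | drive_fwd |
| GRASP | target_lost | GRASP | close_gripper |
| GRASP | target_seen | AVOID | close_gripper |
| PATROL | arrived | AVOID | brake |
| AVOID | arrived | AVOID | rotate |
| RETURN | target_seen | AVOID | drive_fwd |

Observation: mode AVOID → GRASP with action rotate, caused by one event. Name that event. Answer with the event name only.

try bump: (AVOID, bump) → (RETURN, close_gripper)
try arrived: (AVOID, arrived) → (AVOID, rotate)
try target_seen: (AVOID, target_seen) → (GRASP, rotate)  ← matches
try target_lost: (AVOID, target_lost) → (SEEK, beep)

target_seen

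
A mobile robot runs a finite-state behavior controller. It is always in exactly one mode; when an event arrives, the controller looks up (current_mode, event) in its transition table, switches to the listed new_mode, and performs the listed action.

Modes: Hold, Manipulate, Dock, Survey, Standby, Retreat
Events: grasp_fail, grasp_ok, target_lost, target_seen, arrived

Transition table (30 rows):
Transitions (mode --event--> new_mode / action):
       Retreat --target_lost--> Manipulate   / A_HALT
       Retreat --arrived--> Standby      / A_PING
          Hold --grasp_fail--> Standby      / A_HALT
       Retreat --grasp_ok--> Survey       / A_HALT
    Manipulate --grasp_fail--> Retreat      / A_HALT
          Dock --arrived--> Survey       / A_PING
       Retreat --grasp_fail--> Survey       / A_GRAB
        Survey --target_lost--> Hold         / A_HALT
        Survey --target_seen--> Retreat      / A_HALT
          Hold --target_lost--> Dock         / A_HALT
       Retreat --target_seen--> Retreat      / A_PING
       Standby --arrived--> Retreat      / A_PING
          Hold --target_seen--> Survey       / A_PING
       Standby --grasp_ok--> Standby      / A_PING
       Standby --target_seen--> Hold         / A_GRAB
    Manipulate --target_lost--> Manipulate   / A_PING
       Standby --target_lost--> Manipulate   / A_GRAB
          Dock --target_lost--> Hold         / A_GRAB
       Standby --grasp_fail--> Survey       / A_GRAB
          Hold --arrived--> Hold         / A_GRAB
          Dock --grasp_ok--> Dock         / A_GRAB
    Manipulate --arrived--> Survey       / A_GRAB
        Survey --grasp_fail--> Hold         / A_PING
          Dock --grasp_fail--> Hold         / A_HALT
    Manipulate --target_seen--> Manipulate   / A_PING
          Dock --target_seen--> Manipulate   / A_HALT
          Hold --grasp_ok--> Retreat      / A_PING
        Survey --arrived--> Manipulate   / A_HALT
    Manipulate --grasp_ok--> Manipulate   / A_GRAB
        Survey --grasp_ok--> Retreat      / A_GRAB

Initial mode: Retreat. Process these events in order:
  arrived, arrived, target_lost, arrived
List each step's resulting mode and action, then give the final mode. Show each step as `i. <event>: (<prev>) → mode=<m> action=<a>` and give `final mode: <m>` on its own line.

1. arrived: (Retreat) → mode=Standby action=A_PING
2. arrived: (Standby) → mode=Retreat action=A_PING
3. target_lost: (Retreat) → mode=Manipulate action=A_HALT
4. arrived: (Manipulate) → mode=Survey action=A_GRAB

final mode: Survey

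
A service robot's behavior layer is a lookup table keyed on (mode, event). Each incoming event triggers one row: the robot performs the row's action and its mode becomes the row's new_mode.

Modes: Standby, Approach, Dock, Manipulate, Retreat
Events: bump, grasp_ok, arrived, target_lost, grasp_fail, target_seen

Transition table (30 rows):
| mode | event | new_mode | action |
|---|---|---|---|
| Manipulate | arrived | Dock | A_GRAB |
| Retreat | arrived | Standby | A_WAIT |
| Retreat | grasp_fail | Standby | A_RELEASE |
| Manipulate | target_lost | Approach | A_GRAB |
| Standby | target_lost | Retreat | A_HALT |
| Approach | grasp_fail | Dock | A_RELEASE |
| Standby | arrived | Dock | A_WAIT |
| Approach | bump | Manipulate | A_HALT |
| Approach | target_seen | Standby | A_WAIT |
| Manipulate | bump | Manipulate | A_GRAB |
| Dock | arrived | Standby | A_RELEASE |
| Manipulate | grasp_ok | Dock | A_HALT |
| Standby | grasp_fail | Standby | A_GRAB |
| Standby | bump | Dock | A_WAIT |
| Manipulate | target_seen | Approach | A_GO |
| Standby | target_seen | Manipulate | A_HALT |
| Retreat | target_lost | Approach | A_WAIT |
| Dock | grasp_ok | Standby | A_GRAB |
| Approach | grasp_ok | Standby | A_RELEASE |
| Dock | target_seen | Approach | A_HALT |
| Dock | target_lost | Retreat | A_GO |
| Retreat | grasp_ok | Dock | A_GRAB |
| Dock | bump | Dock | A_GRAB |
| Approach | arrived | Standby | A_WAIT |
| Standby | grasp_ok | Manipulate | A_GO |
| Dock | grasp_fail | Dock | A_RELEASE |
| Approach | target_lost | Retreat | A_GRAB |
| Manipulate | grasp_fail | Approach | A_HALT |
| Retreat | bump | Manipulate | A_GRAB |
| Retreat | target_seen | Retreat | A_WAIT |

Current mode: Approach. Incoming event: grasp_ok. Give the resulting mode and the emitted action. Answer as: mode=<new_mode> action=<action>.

mode=Standby action=A_RELEASE

current mode = Approach; filter table to that mode:
  (Approach, grasp_fail) → (Dock, A_RELEASE)
  (Approach, bump) → (Manipulate, A_HALT)
  (Approach, target_seen) → (Standby, A_WAIT)
  (Approach, grasp_ok) → (Standby, A_RELEASE)  ← event matches
  (Approach, arrived) → (Standby, A_WAIT)
  (Approach, target_lost) → (Retreat, A_GRAB)
event = grasp_ok selects (Standby, A_RELEASE)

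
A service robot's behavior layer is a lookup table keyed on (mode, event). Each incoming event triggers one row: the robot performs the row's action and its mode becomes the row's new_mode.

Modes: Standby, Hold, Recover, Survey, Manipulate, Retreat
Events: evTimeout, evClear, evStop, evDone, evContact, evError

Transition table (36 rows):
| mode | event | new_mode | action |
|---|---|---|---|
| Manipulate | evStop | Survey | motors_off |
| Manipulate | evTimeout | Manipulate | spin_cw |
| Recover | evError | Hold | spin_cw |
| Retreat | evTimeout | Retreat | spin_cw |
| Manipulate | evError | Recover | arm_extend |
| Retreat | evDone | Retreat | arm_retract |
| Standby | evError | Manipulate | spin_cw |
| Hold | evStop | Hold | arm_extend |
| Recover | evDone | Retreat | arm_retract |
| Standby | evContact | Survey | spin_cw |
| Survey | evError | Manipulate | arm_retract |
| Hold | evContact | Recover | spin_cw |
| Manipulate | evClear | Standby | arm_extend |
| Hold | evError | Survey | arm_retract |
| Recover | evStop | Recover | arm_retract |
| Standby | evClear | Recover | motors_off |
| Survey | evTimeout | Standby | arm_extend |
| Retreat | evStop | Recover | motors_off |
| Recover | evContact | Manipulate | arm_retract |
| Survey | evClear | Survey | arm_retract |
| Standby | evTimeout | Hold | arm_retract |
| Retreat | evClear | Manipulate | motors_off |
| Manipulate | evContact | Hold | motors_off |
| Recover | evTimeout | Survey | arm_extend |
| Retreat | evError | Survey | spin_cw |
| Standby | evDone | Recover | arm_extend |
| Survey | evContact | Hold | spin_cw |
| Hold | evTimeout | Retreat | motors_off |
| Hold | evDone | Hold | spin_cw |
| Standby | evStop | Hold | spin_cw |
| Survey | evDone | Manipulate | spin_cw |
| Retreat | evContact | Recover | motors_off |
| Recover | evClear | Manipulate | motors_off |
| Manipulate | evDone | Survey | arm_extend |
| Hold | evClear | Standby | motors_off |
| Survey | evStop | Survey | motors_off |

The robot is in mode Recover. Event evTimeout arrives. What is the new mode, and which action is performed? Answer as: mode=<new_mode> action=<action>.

mode=Survey action=arm_extend

current mode = Recover; filter table to that mode:
  (Recover, evError) → (Hold, spin_cw)
  (Recover, evDone) → (Retreat, arm_retract)
  (Recover, evStop) → (Recover, arm_retract)
  (Recover, evContact) → (Manipulate, arm_retract)
  (Recover, evTimeout) → (Survey, arm_extend)  ← event matches
  (Recover, evClear) → (Manipulate, motors_off)
event = evTimeout selects (Survey, arm_extend)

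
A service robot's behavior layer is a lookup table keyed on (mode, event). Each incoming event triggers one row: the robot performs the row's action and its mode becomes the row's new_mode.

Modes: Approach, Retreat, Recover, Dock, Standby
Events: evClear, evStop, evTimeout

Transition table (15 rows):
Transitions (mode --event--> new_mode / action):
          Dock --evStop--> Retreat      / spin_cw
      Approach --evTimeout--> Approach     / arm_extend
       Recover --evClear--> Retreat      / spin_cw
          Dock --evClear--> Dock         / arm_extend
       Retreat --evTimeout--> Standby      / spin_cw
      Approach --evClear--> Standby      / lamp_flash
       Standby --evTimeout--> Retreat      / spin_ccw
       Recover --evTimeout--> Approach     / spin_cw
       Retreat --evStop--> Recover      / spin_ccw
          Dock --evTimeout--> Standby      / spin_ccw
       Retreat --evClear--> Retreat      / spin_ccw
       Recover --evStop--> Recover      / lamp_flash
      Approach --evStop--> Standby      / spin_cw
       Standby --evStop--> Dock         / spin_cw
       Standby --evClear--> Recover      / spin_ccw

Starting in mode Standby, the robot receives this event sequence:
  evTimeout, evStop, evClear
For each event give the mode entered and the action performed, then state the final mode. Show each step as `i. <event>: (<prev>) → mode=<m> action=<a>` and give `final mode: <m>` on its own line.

final mode: Retreat

1. evTimeout: (Standby) → mode=Retreat action=spin_ccw
2. evStop: (Retreat) → mode=Recover action=spin_ccw
3. evClear: (Recover) → mode=Retreat action=spin_cw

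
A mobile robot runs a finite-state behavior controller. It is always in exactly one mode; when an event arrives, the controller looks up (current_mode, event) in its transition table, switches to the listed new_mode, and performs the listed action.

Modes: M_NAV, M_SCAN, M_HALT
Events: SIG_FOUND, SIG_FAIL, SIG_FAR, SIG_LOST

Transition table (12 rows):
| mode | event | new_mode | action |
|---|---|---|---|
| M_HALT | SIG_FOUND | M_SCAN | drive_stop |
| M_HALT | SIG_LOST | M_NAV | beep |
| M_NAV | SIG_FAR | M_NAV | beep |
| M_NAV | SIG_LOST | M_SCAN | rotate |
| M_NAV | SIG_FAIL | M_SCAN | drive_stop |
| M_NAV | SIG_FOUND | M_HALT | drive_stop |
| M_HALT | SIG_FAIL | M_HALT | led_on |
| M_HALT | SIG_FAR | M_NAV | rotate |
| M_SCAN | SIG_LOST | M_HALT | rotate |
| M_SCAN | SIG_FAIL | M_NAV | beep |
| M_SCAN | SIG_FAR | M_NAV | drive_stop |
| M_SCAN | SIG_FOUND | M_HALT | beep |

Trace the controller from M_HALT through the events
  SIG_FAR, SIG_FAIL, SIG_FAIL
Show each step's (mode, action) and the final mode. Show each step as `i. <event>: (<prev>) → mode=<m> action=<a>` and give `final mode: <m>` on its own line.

1. SIG_FAR: (M_HALT) → mode=M_NAV action=rotate
2. SIG_FAIL: (M_NAV) → mode=M_SCAN action=drive_stop
3. SIG_FAIL: (M_SCAN) → mode=M_NAV action=beep

final mode: M_NAV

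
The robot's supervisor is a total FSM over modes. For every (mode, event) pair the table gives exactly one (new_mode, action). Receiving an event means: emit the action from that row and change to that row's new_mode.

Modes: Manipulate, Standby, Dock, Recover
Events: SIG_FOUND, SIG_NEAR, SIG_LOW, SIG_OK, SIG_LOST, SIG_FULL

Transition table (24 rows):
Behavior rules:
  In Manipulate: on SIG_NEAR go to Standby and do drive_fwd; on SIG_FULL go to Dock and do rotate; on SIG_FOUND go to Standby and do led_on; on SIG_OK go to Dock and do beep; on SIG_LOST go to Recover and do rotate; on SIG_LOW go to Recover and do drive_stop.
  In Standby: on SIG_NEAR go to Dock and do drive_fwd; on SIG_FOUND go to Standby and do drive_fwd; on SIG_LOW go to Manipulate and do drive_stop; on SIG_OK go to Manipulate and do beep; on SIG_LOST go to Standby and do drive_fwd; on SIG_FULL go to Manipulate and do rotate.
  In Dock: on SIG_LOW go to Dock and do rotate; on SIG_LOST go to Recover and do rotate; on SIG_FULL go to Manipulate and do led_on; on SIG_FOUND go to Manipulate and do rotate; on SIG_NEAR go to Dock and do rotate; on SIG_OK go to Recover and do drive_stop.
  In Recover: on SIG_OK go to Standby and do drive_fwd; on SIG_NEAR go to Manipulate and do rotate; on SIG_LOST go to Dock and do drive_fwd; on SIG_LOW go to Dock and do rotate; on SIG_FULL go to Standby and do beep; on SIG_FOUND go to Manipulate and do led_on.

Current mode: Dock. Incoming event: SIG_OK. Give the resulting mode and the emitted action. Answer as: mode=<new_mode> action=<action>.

mode=Recover action=drive_stop

current mode = Dock; filter table to that mode:
  (Dock, SIG_LOW) → (Dock, rotate)
  (Dock, SIG_LOST) → (Recover, rotate)
  (Dock, SIG_FULL) → (Manipulate, led_on)
  (Dock, SIG_FOUND) → (Manipulate, rotate)
  (Dock, SIG_NEAR) → (Dock, rotate)
  (Dock, SIG_OK) → (Recover, drive_stop)  ← event matches
event = SIG_OK selects (Recover, drive_stop)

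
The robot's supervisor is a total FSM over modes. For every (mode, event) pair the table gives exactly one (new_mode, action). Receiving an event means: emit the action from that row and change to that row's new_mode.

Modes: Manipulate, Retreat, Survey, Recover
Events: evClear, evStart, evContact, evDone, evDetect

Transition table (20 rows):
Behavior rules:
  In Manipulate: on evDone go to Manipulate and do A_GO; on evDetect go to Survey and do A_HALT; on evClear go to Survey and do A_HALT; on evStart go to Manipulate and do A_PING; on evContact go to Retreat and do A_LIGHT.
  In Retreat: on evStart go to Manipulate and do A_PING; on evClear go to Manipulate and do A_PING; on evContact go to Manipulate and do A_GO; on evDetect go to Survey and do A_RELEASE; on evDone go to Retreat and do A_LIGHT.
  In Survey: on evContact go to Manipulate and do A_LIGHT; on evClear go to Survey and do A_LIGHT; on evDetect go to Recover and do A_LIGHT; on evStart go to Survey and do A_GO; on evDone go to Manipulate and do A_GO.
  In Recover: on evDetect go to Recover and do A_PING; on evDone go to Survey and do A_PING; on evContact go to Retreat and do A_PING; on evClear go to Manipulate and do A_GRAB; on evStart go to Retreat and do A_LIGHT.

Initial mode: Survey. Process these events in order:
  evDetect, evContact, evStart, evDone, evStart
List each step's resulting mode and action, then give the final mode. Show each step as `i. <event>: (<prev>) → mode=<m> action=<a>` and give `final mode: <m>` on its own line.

final mode: Manipulate

1. evDetect: (Survey) → mode=Recover action=A_LIGHT
2. evContact: (Recover) → mode=Retreat action=A_PING
3. evStart: (Retreat) → mode=Manipulate action=A_PING
4. evDone: (Manipulate) → mode=Manipulate action=A_GO
5. evStart: (Manipulate) → mode=Manipulate action=A_PING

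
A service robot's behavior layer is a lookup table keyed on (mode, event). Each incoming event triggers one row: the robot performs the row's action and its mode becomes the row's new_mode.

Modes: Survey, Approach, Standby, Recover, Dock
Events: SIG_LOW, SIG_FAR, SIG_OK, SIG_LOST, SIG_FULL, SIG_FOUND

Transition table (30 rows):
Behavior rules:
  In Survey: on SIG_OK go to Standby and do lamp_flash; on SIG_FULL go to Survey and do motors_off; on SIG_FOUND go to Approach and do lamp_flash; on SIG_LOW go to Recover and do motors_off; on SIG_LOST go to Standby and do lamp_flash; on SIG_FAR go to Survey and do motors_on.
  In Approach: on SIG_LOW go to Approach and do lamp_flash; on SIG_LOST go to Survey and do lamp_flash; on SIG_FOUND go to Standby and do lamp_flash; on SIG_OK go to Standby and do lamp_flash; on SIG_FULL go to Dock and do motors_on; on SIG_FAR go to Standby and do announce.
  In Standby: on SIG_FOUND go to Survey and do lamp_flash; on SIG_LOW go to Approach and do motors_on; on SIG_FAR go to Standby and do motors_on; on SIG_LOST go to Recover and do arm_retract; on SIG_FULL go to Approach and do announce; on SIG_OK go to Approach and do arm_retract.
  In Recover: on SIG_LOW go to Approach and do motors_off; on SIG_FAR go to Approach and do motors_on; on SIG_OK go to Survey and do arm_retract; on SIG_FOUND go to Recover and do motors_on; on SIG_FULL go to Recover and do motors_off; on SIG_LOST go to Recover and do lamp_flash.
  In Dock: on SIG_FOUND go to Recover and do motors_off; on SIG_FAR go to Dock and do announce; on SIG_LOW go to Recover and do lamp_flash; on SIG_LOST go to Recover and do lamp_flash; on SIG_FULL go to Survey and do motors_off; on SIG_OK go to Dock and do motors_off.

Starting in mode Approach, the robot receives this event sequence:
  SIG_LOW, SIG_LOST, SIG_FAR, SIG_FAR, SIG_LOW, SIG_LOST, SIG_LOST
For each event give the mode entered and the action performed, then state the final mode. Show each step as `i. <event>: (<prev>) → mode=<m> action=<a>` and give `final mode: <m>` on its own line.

1. SIG_LOW: (Approach) → mode=Approach action=lamp_flash
2. SIG_LOST: (Approach) → mode=Survey action=lamp_flash
3. SIG_FAR: (Survey) → mode=Survey action=motors_on
4. SIG_FAR: (Survey) → mode=Survey action=motors_on
5. SIG_LOW: (Survey) → mode=Recover action=motors_off
6. SIG_LOST: (Recover) → mode=Recover action=lamp_flash
7. SIG_LOST: (Recover) → mode=Recover action=lamp_flash

final mode: Recover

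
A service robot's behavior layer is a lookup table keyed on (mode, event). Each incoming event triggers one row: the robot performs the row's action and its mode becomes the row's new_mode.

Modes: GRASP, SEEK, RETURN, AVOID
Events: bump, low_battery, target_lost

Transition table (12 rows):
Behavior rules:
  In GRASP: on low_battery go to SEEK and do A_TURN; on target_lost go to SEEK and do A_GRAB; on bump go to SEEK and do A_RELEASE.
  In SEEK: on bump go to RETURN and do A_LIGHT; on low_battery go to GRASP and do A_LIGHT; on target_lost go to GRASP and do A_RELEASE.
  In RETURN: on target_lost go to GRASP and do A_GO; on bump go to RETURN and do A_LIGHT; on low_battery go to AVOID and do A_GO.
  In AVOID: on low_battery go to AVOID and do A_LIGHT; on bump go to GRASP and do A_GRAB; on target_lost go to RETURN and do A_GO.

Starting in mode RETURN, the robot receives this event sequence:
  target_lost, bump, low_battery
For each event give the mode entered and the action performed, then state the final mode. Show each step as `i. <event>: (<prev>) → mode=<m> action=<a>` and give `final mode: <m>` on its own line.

final mode: GRASP

1. target_lost: (RETURN) → mode=GRASP action=A_GO
2. bump: (GRASP) → mode=SEEK action=A_RELEASE
3. low_battery: (SEEK) → mode=GRASP action=A_LIGHT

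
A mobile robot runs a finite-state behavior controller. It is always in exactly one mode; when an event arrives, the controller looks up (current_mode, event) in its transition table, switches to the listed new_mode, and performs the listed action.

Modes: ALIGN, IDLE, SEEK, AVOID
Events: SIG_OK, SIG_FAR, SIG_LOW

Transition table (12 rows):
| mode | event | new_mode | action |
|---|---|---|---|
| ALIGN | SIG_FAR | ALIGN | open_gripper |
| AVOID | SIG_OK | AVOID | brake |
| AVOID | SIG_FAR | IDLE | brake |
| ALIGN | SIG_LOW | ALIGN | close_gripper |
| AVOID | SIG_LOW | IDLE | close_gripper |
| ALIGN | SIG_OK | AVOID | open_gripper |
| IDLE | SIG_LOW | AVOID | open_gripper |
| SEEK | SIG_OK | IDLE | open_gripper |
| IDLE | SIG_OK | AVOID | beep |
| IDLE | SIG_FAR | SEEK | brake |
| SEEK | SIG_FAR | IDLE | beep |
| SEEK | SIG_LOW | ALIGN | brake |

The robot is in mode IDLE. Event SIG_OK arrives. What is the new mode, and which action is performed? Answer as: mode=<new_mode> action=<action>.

current mode = IDLE; filter table to that mode:
  (IDLE, SIG_LOW) → (AVOID, open_gripper)
  (IDLE, SIG_OK) → (AVOID, beep)  ← event matches
  (IDLE, SIG_FAR) → (SEEK, brake)
event = SIG_OK selects (AVOID, beep)

mode=AVOID action=beep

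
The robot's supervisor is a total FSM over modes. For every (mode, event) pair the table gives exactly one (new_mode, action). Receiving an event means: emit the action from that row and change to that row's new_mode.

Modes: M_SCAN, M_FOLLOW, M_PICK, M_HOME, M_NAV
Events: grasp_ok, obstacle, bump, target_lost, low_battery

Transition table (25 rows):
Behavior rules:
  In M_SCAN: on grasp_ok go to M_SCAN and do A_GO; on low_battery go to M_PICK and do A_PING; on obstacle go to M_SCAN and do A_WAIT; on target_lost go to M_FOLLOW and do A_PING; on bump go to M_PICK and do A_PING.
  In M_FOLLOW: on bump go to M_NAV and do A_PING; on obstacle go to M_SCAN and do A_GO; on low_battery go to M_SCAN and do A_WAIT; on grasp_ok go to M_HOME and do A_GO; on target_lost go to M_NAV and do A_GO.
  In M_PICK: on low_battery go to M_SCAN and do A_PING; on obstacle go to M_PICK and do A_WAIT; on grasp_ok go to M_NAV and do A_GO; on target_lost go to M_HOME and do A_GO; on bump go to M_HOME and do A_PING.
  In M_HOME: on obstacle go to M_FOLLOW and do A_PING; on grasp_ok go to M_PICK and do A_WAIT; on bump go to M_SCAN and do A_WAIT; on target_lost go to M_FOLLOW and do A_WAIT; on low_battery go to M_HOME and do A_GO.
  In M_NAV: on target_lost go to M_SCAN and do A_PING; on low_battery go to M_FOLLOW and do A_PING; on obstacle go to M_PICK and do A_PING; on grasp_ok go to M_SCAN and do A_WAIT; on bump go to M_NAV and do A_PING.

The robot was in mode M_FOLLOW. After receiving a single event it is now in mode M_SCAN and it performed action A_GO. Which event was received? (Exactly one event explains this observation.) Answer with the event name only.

obstacle

try grasp_ok: (M_FOLLOW, grasp_ok) → (M_HOME, A_GO)
try obstacle: (M_FOLLOW, obstacle) → (M_SCAN, A_GO)  ← matches
try bump: (M_FOLLOW, bump) → (M_NAV, A_PING)
try target_lost: (M_FOLLOW, target_lost) → (M_NAV, A_GO)
try low_battery: (M_FOLLOW, low_battery) → (M_SCAN, A_WAIT)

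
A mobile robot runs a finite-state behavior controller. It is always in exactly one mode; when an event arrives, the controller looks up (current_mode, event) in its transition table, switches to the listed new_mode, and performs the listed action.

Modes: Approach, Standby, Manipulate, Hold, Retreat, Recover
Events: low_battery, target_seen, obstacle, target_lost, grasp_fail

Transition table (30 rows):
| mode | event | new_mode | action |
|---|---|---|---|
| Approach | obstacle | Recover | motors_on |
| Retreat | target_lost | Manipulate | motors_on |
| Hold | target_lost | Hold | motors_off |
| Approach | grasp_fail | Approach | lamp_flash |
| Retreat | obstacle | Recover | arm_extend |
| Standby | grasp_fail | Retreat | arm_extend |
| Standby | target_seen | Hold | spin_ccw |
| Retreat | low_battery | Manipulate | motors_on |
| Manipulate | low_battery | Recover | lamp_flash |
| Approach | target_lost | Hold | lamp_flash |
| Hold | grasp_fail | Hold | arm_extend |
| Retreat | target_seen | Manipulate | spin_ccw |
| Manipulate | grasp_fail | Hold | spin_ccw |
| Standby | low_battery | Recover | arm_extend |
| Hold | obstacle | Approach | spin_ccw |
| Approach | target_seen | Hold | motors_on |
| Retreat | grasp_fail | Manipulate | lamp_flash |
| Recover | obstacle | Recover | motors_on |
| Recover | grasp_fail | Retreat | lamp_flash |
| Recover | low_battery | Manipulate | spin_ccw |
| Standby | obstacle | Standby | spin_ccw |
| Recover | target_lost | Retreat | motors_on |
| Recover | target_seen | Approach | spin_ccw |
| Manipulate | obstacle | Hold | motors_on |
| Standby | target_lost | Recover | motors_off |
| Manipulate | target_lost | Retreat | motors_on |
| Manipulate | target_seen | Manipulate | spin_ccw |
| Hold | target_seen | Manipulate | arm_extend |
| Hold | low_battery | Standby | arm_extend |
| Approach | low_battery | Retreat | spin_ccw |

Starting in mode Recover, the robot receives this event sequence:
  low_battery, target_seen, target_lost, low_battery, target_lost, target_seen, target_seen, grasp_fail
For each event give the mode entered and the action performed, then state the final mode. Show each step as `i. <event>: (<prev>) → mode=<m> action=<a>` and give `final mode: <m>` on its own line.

1. low_battery: (Recover) → mode=Manipulate action=spin_ccw
2. target_seen: (Manipulate) → mode=Manipulate action=spin_ccw
3. target_lost: (Manipulate) → mode=Retreat action=motors_on
4. low_battery: (Retreat) → mode=Manipulate action=motors_on
5. target_lost: (Manipulate) → mode=Retreat action=motors_on
6. target_seen: (Retreat) → mode=Manipulate action=spin_ccw
7. target_seen: (Manipulate) → mode=Manipulate action=spin_ccw
8. grasp_fail: (Manipulate) → mode=Hold action=spin_ccw

final mode: Hold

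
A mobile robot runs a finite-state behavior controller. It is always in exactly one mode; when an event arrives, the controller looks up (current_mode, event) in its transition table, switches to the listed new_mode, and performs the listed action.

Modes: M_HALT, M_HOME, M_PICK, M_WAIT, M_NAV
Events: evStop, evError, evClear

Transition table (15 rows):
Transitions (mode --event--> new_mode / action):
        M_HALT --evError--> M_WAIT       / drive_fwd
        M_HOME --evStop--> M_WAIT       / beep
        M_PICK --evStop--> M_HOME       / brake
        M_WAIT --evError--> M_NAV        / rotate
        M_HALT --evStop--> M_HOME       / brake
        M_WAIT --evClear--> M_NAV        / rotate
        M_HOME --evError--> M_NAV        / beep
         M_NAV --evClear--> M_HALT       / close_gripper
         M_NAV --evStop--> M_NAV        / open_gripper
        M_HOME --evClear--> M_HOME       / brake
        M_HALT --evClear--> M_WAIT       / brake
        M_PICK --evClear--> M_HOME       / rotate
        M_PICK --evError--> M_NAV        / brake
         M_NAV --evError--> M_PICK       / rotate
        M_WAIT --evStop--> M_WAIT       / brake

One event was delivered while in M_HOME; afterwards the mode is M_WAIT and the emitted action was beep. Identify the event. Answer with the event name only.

try evStop: (M_HOME, evStop) → (M_WAIT, beep)  ← matches
try evError: (M_HOME, evError) → (M_NAV, beep)
try evClear: (M_HOME, evClear) → (M_HOME, brake)

evStop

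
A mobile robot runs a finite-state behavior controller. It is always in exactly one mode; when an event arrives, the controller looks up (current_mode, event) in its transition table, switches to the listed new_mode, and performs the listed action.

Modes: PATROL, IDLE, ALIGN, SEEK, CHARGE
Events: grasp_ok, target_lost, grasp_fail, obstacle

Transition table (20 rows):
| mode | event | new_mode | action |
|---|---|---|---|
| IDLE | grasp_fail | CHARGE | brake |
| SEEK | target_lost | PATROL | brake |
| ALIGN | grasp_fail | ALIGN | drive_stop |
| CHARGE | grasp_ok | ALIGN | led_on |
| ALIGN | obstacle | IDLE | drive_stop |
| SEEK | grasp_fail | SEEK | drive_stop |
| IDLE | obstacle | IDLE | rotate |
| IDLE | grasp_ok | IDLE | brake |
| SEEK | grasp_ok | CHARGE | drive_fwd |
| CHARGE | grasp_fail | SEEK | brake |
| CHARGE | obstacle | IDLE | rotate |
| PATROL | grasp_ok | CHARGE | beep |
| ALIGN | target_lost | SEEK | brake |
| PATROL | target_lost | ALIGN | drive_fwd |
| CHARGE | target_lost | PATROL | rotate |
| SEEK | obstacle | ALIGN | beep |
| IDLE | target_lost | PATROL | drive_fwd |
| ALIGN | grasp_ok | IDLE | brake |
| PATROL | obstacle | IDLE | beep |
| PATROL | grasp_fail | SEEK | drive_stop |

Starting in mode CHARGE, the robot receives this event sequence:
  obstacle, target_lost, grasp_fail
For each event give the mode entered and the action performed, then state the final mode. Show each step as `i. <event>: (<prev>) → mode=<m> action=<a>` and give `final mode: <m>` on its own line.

1. obstacle: (CHARGE) → mode=IDLE action=rotate
2. target_lost: (IDLE) → mode=PATROL action=drive_fwd
3. grasp_fail: (PATROL) → mode=SEEK action=drive_stop

final mode: SEEK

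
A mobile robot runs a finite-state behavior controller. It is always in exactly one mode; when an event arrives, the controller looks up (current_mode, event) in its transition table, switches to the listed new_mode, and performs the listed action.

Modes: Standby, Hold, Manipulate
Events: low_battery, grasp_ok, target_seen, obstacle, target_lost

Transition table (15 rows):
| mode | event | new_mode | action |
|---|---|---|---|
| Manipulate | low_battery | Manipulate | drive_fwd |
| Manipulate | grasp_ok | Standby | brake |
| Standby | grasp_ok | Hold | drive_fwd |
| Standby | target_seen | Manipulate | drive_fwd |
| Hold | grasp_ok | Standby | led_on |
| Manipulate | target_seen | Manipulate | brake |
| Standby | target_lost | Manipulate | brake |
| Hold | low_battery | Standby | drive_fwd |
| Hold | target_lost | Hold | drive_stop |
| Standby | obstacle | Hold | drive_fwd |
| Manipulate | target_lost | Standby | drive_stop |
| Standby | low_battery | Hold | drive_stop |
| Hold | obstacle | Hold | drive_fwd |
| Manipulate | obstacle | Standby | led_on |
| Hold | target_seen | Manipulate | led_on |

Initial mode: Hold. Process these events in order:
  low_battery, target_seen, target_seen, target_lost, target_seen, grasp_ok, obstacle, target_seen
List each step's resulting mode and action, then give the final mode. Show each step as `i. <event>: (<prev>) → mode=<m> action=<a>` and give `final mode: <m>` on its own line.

final mode: Manipulate

1. low_battery: (Hold) → mode=Standby action=drive_fwd
2. target_seen: (Standby) → mode=Manipulate action=drive_fwd
3. target_seen: (Manipulate) → mode=Manipulate action=brake
4. target_lost: (Manipulate) → mode=Standby action=drive_stop
5. target_seen: (Standby) → mode=Manipulate action=drive_fwd
6. grasp_ok: (Manipulate) → mode=Standby action=brake
7. obstacle: (Standby) → mode=Hold action=drive_fwd
8. target_seen: (Hold) → mode=Manipulate action=led_on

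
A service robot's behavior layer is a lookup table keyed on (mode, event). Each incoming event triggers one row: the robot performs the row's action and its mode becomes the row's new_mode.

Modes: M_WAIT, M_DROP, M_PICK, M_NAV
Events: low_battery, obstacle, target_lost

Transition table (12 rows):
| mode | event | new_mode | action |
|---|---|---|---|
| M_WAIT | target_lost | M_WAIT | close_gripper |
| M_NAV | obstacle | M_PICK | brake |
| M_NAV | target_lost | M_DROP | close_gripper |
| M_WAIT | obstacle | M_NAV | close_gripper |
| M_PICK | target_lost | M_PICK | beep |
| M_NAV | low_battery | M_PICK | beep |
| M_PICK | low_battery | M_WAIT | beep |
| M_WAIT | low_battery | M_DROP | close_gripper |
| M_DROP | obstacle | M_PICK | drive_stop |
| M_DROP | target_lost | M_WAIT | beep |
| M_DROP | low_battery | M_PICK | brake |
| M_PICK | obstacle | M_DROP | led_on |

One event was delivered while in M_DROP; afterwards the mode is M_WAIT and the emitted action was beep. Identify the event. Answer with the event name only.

try low_battery: (M_DROP, low_battery) → (M_PICK, brake)
try obstacle: (M_DROP, obstacle) → (M_PICK, drive_stop)
try target_lost: (M_DROP, target_lost) → (M_WAIT, beep)  ← matches

target_lost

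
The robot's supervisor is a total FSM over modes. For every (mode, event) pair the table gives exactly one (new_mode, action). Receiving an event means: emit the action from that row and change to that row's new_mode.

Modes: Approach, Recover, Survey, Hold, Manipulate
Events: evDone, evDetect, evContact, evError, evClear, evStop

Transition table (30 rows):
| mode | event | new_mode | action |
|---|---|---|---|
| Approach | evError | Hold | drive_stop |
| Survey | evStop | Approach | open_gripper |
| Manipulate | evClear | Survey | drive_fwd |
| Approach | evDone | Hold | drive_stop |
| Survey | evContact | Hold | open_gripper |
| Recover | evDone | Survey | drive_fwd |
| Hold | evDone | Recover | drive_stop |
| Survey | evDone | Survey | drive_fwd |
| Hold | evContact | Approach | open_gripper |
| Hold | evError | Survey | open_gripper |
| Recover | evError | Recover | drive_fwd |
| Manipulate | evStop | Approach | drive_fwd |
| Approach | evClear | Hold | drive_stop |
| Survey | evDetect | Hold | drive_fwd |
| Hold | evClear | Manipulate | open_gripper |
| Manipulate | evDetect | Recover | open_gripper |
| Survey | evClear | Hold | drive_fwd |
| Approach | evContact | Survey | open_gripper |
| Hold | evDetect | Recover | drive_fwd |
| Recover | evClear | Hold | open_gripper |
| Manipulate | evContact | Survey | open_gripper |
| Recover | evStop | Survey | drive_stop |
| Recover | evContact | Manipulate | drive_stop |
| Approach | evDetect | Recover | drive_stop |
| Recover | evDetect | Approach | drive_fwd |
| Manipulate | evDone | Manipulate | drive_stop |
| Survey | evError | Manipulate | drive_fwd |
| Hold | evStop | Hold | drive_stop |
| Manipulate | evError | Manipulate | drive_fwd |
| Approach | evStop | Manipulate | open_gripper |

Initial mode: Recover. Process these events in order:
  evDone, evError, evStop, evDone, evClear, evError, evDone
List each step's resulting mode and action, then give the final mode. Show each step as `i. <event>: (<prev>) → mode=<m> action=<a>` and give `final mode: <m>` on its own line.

1. evDone: (Recover) → mode=Survey action=drive_fwd
2. evError: (Survey) → mode=Manipulate action=drive_fwd
3. evStop: (Manipulate) → mode=Approach action=drive_fwd
4. evDone: (Approach) → mode=Hold action=drive_stop
5. evClear: (Hold) → mode=Manipulate action=open_gripper
6. evError: (Manipulate) → mode=Manipulate action=drive_fwd
7. evDone: (Manipulate) → mode=Manipulate action=drive_stop

final mode: Manipulate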